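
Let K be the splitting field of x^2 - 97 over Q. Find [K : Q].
[K : Q] = 2

f(x) = x^2 - 97 factors as (x - √97)(x + √97). The splitting field is K = Q(√97). Since 97 is squarefree and > 1, it is not a perfect square, so x^2 - 97 is irreducible over Q and [Q(√97) : Q] = 2. Hence [K : Q] = 2.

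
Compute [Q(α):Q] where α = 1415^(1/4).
[Q(α):Q] = 4

α is a root of x^4 - 1415. By Eisenstein's criterion at the prime p = 5 (which divides the constant term 1415 but p^2 = 25 does not, since 1415 is squarefree), x^4 - 1415 is irreducible over Q. Hence [Q(α):Q] = 4.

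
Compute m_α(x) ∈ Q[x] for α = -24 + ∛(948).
m_α(x) = x^3 + 72x^2 + 1728x + 12876

Set β = α + 24 = ∛(948), so β^3 = 948. Then (α + 24)^3 - 948 = 0, i.e. α is a root of g(x) = (x + 24)^3 - 948 = x^3 + 72x^2 + 1728x + 12876. Since g(x) = h(x + 24) where h(x) = x^3 - 948, and h is irreducible over Q (because 948 is not a perfect cube, so h has no rational root, and a monic cubic with no rational root is irreducible), g is also irreducible (irreducibility is preserved under the substitution x → x + 24). Hence m_α(x) = x^3 + 72x^2 + 1728x + 12876.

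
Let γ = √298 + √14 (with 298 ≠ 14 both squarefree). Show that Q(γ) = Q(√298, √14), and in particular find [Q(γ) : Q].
[Q(γ) : Q] = 4 (equivalently, Q(γ) = Q(√298, √14))

Obviously Q(γ) ⊆ Q(√298, √14), and [Q(√298, √14):Q] = 4 (since 298, 14 are distinct squarefree integers > 1 with 4172 not a perfect square). To show equality we compute the minimal polynomial of γ. From γ = √298 + √14: γ^2 = 298 + 2√(4172) + 14 = 312 + 2√(4172), so γ^2 - 312 = 2√(4172); squaring, (γ^2 - 312)^2 = 4·4172, i.e. γ^4 - 624γ^2 + 97344 - 16688 = 0, i.e. γ^4 - 624γ^2 + 80656 = 0. So γ is a root of x^4 - 624x^2 + 80656. This polynomial is irreducible over Q: it has no rational root (each ±√298 ± √14 is irrational), and any factorization into two quadratics over Q would force √(4172) ∈ Q (pairing opposite roots) or √298, √14 ∈ Q (other pairings), all impossible. Hence [Q(γ):Q] = 4 = [Q(√298, √14):Q], so Q(γ) = Q(√298, √14).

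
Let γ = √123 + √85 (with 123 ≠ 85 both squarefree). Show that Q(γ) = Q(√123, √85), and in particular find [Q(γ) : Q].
[Q(γ) : Q] = 4 (equivalently, Q(γ) = Q(√123, √85))

Obviously Q(γ) ⊆ Q(√123, √85), and [Q(√123, √85):Q] = 4 (since 123, 85 are distinct squarefree integers > 1 with 10455 not a perfect square). To show equality we compute the minimal polynomial of γ. From γ = √123 + √85: γ^2 = 123 + 2√(10455) + 85 = 208 + 2√(10455), so γ^2 - 208 = 2√(10455); squaring, (γ^2 - 208)^2 = 4·10455, i.e. γ^4 - 416γ^2 + 43264 - 41820 = 0, i.e. γ^4 - 416γ^2 + 1444 = 0. So γ is a root of x^4 - 416x^2 + 1444. This polynomial is irreducible over Q: it has no rational root (each ±√123 ± √85 is irrational), and any factorization into two quadratics over Q would force √(10455) ∈ Q (pairing opposite roots) or √123, √85 ∈ Q (other pairings), all impossible. Hence [Q(γ):Q] = 4 = [Q(√123, √85):Q], so Q(γ) = Q(√123, √85).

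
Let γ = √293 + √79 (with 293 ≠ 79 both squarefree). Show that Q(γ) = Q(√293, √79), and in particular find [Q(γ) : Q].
[Q(γ) : Q] = 4 (equivalently, Q(γ) = Q(√293, √79))

Obviously Q(γ) ⊆ Q(√293, √79), and [Q(√293, √79):Q] = 4 (since 293, 79 are distinct squarefree integers > 1 with 23147 not a perfect square). To show equality we compute the minimal polynomial of γ. From γ = √293 + √79: γ^2 = 293 + 2√(23147) + 79 = 372 + 2√(23147), so γ^2 - 372 = 2√(23147); squaring, (γ^2 - 372)^2 = 4·23147, i.e. γ^4 - 744γ^2 + 138384 - 92588 = 0, i.e. γ^4 - 744γ^2 + 45796 = 0. So γ is a root of x^4 - 744x^2 + 45796. This polynomial is irreducible over Q: it has no rational root (each ±√293 ± √79 is irrational), and any factorization into two quadratics over Q would force √(23147) ∈ Q (pairing opposite roots) or √293, √79 ∈ Q (other pairings), all impossible. Hence [Q(γ):Q] = 4 = [Q(√293, √79):Q], so Q(γ) = Q(√293, √79).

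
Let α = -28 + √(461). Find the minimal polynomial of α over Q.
m_α(x) = x^2 + 56x + 323

From α + 28 = √(461), squaring gives (α + 28)^2 = 461, i.e. α^2 + 56α + 784 = 461, so α^2 + 56α + 323 = 0. The discriminant of x^2 + 56x + 323 is (56)^2 - 4·(323) = 3136 - 1292 = 1844, and 4·(461) is not a perfect square in Q since 461 is squarefree and ≠ 1. Hence x^2 + 56x + 323 is irreducible over Q and is the minimal polynomial of α.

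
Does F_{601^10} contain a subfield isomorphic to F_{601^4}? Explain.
No: F_{601^4} is not a subfield of F_{601^10}

F_{p^m} embeds in F_{p^n} iff m | n. Here 4 ∤ 10 (since 10 = 2·4 + 2 with remainder 2 ≠ 0), so F_{601^4} is not a subfield of F_{601^10}. Equivalently: if it were, the tower law would give 4 = [F_{601^4}:F_601] dividing [F_{601^10}:F_601] = 10, contradiction.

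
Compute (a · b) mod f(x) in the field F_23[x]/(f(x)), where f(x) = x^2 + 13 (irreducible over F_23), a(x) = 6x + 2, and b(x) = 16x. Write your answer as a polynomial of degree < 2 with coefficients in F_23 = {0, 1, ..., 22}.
a · b ≡ 9x + 17 (mod f(x))

Multiply in F_23[x]: a(x)·b(x) = (6x + 2)·(16x) = 4x^2 + 9x. This has degree ≥ 2, so divide by f(x) over F_23: 4x^2 + 9x = (4)·(x^2 + 13) + (9x + 17). Hence a·b ≡ 9x + 17 (mod f). (F_23[x]/(f) is a field with 23^2 = 529 elements since f is irreducible of degree 2.)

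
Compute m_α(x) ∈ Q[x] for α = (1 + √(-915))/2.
m_α(x) = x^2 - x + 229

From 2α - 1 = √(-915), squaring gives (2α - 1)^2 = -915, i.e. 4α^2 - 4α + 1 = -915, so α^2 - α + (1 + 915)/4 = 0. Since -915 ≡ 1 (mod 4), (1 + 915)/4 = 229 ∈ Z. The polynomial x^2 - x + 229 has discriminant 1 - 4·(229) = -915, which is not a perfect square in Q (d = -915 is squarefree and ≠ 1), so x^2 - x + 229 is irreducible over Q. It is the minimal polynomial of α.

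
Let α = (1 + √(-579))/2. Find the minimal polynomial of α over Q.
m_α(x) = x^2 - x + 145

From 2α - 1 = √(-579), squaring gives (2α - 1)^2 = -579, i.e. 4α^2 - 4α + 1 = -579, so α^2 - α + (1 + 579)/4 = 0. Since -579 ≡ 1 (mod 4), (1 + 579)/4 = 145 ∈ Z. The polynomial x^2 - x + 145 has discriminant 1 - 4·(145) = -579, which is not a perfect square in Q (d = -579 is squarefree and ≠ 1), so x^2 - x + 145 is irreducible over Q. It is the minimal polynomial of α.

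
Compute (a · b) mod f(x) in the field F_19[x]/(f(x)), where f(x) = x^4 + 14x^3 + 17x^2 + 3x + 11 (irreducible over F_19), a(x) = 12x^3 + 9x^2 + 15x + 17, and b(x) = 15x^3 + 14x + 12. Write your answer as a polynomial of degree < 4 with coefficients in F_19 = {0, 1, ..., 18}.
a · b ≡ 3x^3 + 2x^2 + 15x + 14 (mod f(x))

Multiply in F_19[x]: a(x)·b(x) = (12x^3 + 9x^2 + 15x + 17)·(15x^3 + 14x + 12) = 9x^6 + 2x^5 + 13x^4 + 12x^3 + 14x^2 + 14. This has degree ≥ 4, so divide by f(x) over F_19: 9x^6 + 2x^5 + 13x^4 + 12x^3 + 14x^2 + 14 = (9x^2 + 9x)·(x^4 + 14x^3 + 17x^2 + 3x + 11) + (3x^3 + 2x^2 + 15x + 14). Hence a·b ≡ 3x^3 + 2x^2 + 15x + 14 (mod f). (F_19[x]/(f) is a field with 19^4 = 130321 elements since f is irreducible of degree 4.)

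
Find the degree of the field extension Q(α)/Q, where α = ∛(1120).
[Q(α):Q] = 3

The minimal polynomial of α is x^3 - 1120, irreducible over Q since 1120 is not a perfect cube (so x^3 - 1120 has no rational root). Hence [Q(α):Q] = deg(m_α) = 3.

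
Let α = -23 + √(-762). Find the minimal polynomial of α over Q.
m_α(x) = x^2 + 46x + 1291

From α + 23 = √(-762), squaring gives (α + 23)^2 = -762, i.e. α^2 + 46α + 529 = -762, so α^2 + 46α + 1291 = 0. The discriminant of x^2 + 46x + 1291 is (46)^2 - 4·(1291) = 2116 - 5164 = -3048, and 4·(-762) is not a perfect square in Q since -762 is squarefree and ≠ 1. Hence x^2 + 46x + 1291 is irreducible over Q and is the minimal polynomial of α.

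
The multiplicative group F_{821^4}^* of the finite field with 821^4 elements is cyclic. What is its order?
|F_{821^4}^*| = 454331269680

F_{821^4} has 821^4 = 454331269681 elements; its multiplicative group consists of all nonzero elements, so |F_{821^4}^*| = 454331269681 - 1 = 454331269680. (It is cyclic since any finite subgroup of the multiplicative group of a field is cyclic.)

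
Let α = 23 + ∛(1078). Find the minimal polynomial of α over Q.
m_α(x) = x^3 - 69x^2 + 1587x - 13245

Set β = α - 23 = ∛(1078), so β^3 = 1078. Then (α - 23)^3 - 1078 = 0, i.e. α is a root of g(x) = (x - 23)^3 - 1078 = x^3 - 69x^2 + 1587x - 13245. Since g(x) = h(x - 23) where h(x) = x^3 - 1078, and h is irreducible over Q (because 1078 is not a perfect cube, so h has no rational root, and a monic cubic with no rational root is irreducible), g is also irreducible (irreducibility is preserved under the substitution x → x - 23). Hence m_α(x) = x^3 - 69x^2 + 1587x - 13245.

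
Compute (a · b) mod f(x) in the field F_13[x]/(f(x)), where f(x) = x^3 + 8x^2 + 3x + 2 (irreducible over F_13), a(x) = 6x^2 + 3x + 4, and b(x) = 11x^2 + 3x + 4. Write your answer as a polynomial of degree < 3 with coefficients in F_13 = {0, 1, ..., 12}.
a · b ≡ 3x^2 + 10x + 8 (mod f(x))

Multiply in F_13[x]: a(x)·b(x) = (6x^2 + 3x + 4)·(11x^2 + 3x + 4) = x^4 + 12x^3 + 12x^2 + 11x + 3. This has degree ≥ 3, so divide by f(x) over F_13: x^4 + 12x^3 + 12x^2 + 11x + 3 = (x + 4)·(x^3 + 8x^2 + 3x + 2) + (3x^2 + 10x + 8). Hence a·b ≡ 3x^2 + 10x + 8 (mod f). (F_13[x]/(f) is a field with 13^3 = 2197 elements since f is irreducible of degree 3.)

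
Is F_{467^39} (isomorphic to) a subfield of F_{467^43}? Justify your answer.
No: F_{467^39} is not a subfield of F_{467^43}

F_{p^m} embeds in F_{p^n} iff m | n. Here 39 ∤ 43 (since 43 = 1·39 + 4 with remainder 4 ≠ 0), so F_{467^39} is not a subfield of F_{467^43}. Equivalently: if it were, the tower law would give 39 = [F_{467^39}:F_467] dividing [F_{467^43}:F_467] = 43, contradiction.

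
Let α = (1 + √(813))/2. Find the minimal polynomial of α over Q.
m_α(x) = x^2 - x - 203

From 2α - 1 = √(813), squaring gives (2α - 1)^2 = 813, i.e. 4α^2 - 4α + 1 = 813, so α^2 - α + (1 - 813)/4 = 0. Since 813 ≡ 1 (mod 4), (1 - 813)/4 = -203 ∈ Z. The polynomial x^2 - x - 203 has discriminant 1 - 4·(-203) = 813, which is not a perfect square in Q (d = 813 is squarefree and ≠ 1), so x^2 - x - 203 is irreducible over Q. It is the minimal polynomial of α.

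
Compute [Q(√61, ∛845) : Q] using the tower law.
[Q(√61, ∛845) : Q] = 6

Let L = Q(√61, ∛845). Since Q(√61) ⊂ L and [Q(√61):Q] = 2, the tower law gives 2 | [L:Q]. Likewise Q(∛845) ⊂ L with [Q(∛845):Q] = 3 (because 845 is not a perfect cube), so 3 | [L:Q]. As gcd(2,3) = 1, [L:Q] is divisible by 6. Conversely L is generated over Q by √61 and ∛845, so [L:Q] ≤ 2·3 = 6. Therefore [Q(√61, ∛845) : Q] = 6.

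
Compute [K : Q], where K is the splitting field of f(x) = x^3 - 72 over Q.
[K : Q] = 6

The roots of x^3 - 72 are ∛72, ω∛72, ω^2∛72 where ω = e^(2πi/3) is a primitive cube root of unity, so K = Q(∛72, ω). Now [Q(∛72):Q] = 3 (since 72 is not a perfect cube, x^3 - 72 is irreducible) and [Q(ω):Q] = 2. Both 2 and 3 divide [K:Q], and [K:Q] ≤ 3·2 = 6, so [K:Q] = 6. (Equivalently: Q(∛72) ⊂ R but ω ∉ R, so [K : Q(∛72)] = 2.)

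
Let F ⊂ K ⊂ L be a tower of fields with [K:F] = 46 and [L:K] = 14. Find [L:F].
[L:F] = 644

The tower law says that for any tower of field extensions F ⊂ K ⊂ L with finite degrees, [L:F] = [L:K] · [K:F]. Here this gives [L:F] = 14 · 46 = 644.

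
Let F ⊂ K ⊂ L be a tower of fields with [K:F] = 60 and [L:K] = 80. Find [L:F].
[L:F] = 4800

The tower law says that for any tower of field extensions F ⊂ K ⊂ L with finite degrees, [L:F] = [L:K] · [K:F]. Here this gives [L:F] = 80 · 60 = 4800.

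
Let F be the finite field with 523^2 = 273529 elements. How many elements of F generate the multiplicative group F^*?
There are φ(273528) = 87360 primitive elements

F_q^* is cyclic of order q - 1 = 273528. A cyclic group of order m has exactly φ(m) generators. Here m = 273528 = 2^3 · 3^2 · 29 · 131, so the number of primitive elements is φ(273528) = 87360.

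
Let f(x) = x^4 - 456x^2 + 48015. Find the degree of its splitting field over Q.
[K : Q] = 4

Solving the quadratic in x^2: x^2 = (456 ± √(456^2 - 4·48015))/2 = (456 ± √15876)/2 = (456 ± 126)/2, giving x^2 = 291 or x^2 = 165. So f(x) = (x^2 - 291)(x^2 - 165) and the roots of f are ±√291, ±√165. Hence the splitting field is K = Q(√291, √165). Since 291 and 165 are distinct squarefree integers > 1, their product 48015 is not a perfect square, so √165 ∉ Q(√291). By the tower law [K:Q] = [Q(√291,√165):Q(√291)] · [Q(√291):Q] = 2 · 2 = 4.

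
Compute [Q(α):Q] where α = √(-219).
[Q(α):Q] = 2

[Q(α):Q] equals the degree of the minimal polynomial of α. Here α^2 = -219 and x^2 + 219 is irreducible (d = -219 is squarefree, ≠ 1, hence not a square), so deg(m_α) = 2. Thus [Q(α):Q] = 2.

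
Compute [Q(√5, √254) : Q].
[Q(√5, √254) : Q] = 4

[Q(√5):Q] = 2 (min poly x^2 - 5, irreducible since 5 is squarefree > 1). For the top step, suppose √254 ∈ Q(√5), say √254 = c + d√5 with c, d ∈ Q. Squaring: 254 = c^2 + 5d^2 + 2cd√5. Since √5 ∉ Q this forces 2cd = 0. If d = 0 then √254 = c ∈ Q, contradicting 254 squarefree > 1. If c = 0 then 254 = 5d^2, so 5·254 = (5d)^2 is a perfect square in Q — but 5·254 = 1270 is not a perfect square (since 5 and 254 are distinct squarefree integers). Contradiction. Hence √254 ∉ Q(√5), so x^2 - 254 stays irreducible over Q(√5) and [Q(√5, √254) : Q(√5)] = 2. By the tower law, [Q(√5, √254) : Q] = 2 · 2 = 4.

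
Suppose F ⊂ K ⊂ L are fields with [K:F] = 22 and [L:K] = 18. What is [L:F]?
[L:F] = 396

The tower law says that for any tower of field extensions F ⊂ K ⊂ L with finite degrees, [L:F] = [L:K] · [K:F]. Here this gives [L:F] = 18 · 22 = 396.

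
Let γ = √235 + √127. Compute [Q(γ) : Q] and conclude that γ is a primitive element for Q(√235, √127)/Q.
[Q(γ) : Q] = 4 (equivalently, Q(γ) = Q(√235, √127))

Obviously Q(γ) ⊆ Q(√235, √127), and [Q(√235, √127):Q] = 4 (since 235, 127 are distinct squarefree integers > 1 with 29845 not a perfect square). To show equality we compute the minimal polynomial of γ. From γ = √235 + √127: γ^2 = 235 + 2√(29845) + 127 = 362 + 2√(29845), so γ^2 - 362 = 2√(29845); squaring, (γ^2 - 362)^2 = 4·29845, i.e. γ^4 - 724γ^2 + 131044 - 119380 = 0, i.e. γ^4 - 724γ^2 + 11664 = 0. So γ is a root of x^4 - 724x^2 + 11664. This polynomial is irreducible over Q: it has no rational root (each ±√235 ± √127 is irrational), and any factorization into two quadratics over Q would force √(29845) ∈ Q (pairing opposite roots) or √235, √127 ∈ Q (other pairings), all impossible. Hence [Q(γ):Q] = 4 = [Q(√235, √127):Q], so Q(γ) = Q(√235, √127).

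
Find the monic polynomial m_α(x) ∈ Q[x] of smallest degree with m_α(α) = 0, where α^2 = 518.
m_α(x) = x^2 - 518

α satisfies α^2 - 518 = 0, so x^2 - 518 annihilates α. Since d = 518 is squarefree and ≠ 1, it is not a perfect square in Q, so x^2 - 518 has no rational root and is therefore irreducible over Q (a degree-2 polynomial over a field is irreducible iff it has no root). Hence m_α(x) = x^2 - 518.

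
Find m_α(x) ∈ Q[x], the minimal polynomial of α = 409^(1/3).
m_α(x) = x^3 - 409

α satisfies α^3 = 409, so x^3 - 409 annihilates α. By the rational root test, a rational root p/q (in lowest terms) of x^3 - 409 would satisfy p^3 = 409 q^3, forcing q = 1 and p^3 = 409; but 409 is not a perfect cube, contradiction. A monic cubic over Q with no rational root is irreducible (any nontrivial factorization would include a linear factor). Hence x^3 - 409 is the minimal polynomial of α, and in particular [Q(α):Q] = 3.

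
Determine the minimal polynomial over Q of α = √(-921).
m_α(x) = x^2 + 921

α satisfies α^2 + 921 = 0, so x^2 + 921 annihilates α. Since d = -921 is squarefree and ≠ 1, it is not a perfect square in Q, so x^2 + 921 has no rational root and is therefore irreducible over Q (a degree-2 polynomial over a field is irreducible iff it has no root). Hence m_α(x) = x^2 + 921.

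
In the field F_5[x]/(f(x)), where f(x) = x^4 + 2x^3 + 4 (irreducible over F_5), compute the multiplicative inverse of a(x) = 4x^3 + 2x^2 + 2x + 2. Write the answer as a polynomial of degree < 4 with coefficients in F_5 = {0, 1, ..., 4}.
a(x)^(-1) ≡ 3x + 2 (mod f(x))

Since f is irreducible over F_5, F_5[x]/(f) is a field and a(x) ≠ 0 has an inverse. Apply the extended Euclidean algorithm to f(x) and a(x) in F_5[x]: f(x) = (4x + 1)·a(x) + (2). The last nonzero remainder is the constant 2 = gcd(f, a) in F_5. Back-substituting through the division chain expresses 2 = s(x)·a(x) + t(x)·f(x) with s(x) ≡ x + 4 (mod f), so (x + 4)·a(x) ≡ 2 (mod f). Multiplying by 2^(-1) ≡ 3 in F_5 gives a(x)^(-1) ≡ 3·(x + 4) ≡ 3x + 2 (mod f). Check: (4x^3 + 2x^2 + 2x + 2)·(3x + 2) = 2x^4 + 4x^3 + 4 ≡ 1 (mod x^4 + 2x^3 + 4).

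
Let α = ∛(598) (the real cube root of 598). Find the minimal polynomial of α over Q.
m_α(x) = x^3 - 598

α satisfies α^3 = 598, so x^3 - 598 annihilates α. By the rational root test, a rational root p/q (in lowest terms) of x^3 - 598 would satisfy p^3 = 598 q^3, forcing q = 1 and p^3 = 598; but 598 is not a perfect cube, contradiction. A monic cubic over Q with no rational root is irreducible (any nontrivial factorization would include a linear factor). Hence x^3 - 598 is the minimal polynomial of α, and in particular [Q(α):Q] = 3.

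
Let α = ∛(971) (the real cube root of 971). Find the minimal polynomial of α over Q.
m_α(x) = x^3 - 971

α satisfies α^3 = 971, so x^3 - 971 annihilates α. By the rational root test, a rational root p/q (in lowest terms) of x^3 - 971 would satisfy p^3 = 971 q^3, forcing q = 1 and p^3 = 971; but 971 is not a perfect cube, contradiction. A monic cubic over Q with no rational root is irreducible (any nontrivial factorization would include a linear factor). Hence x^3 - 971 is the minimal polynomial of α, and in particular [Q(α):Q] = 3.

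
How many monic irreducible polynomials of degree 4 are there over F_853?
There are 132353532318 monic irreducible polynomials of degree 4 over F_853

Each element of F_{853^4} that lies in no proper subfield is a root of exactly one monic irreducible of degree 4 over F_853, and each such polynomial has 4 distinct roots in F_{853^4}. By Möbius inversion the count is N_853(4) = (1/4) Σ_{d|4} μ(4/d) · 853^d = (1/4)(μ(4)·853^1 + μ(2)·853^2 + μ(1)·853^4) = 529414129272/4 = 132353532318.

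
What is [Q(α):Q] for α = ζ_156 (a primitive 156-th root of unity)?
[Q(α):Q] = 48

The minimal polynomial of ζ_156 over Q is the 156-th cyclotomic polynomial Φ_156(x), which is irreducible over Q and has degree φ(156) = 48. Hence [Q(α):Q] = φ(156) = 48.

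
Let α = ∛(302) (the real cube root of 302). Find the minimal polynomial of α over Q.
m_α(x) = x^3 - 302

α satisfies α^3 = 302, so x^3 - 302 annihilates α. By the rational root test, a rational root p/q (in lowest terms) of x^3 - 302 would satisfy p^3 = 302 q^3, forcing q = 1 and p^3 = 302; but 302 is not a perfect cube, contradiction. A monic cubic over Q with no rational root is irreducible (any nontrivial factorization would include a linear factor). Hence x^3 - 302 is the minimal polynomial of α, and in particular [Q(α):Q] = 3.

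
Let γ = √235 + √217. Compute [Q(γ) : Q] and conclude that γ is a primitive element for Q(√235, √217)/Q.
[Q(γ) : Q] = 4 (equivalently, Q(γ) = Q(√235, √217))

Obviously Q(γ) ⊆ Q(√235, √217), and [Q(√235, √217):Q] = 4 (since 235, 217 are distinct squarefree integers > 1 with 50995 not a perfect square). To show equality we compute the minimal polynomial of γ. From γ = √235 + √217: γ^2 = 235 + 2√(50995) + 217 = 452 + 2√(50995), so γ^2 - 452 = 2√(50995); squaring, (γ^2 - 452)^2 = 4·50995, i.e. γ^4 - 904γ^2 + 204304 - 203980 = 0, i.e. γ^4 - 904γ^2 + 324 = 0. So γ is a root of x^4 - 904x^2 + 324. This polynomial is irreducible over Q: it has no rational root (each ±√235 ± √217 is irrational), and any factorization into two quadratics over Q would force √(50995) ∈ Q (pairing opposite roots) or √235, √217 ∈ Q (other pairings), all impossible. Hence [Q(γ):Q] = 4 = [Q(√235, √217):Q], so Q(γ) = Q(√235, √217).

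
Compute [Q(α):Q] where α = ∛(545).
[Q(α):Q] = 3

The minimal polynomial of α is x^3 - 545, irreducible over Q since 545 is not a perfect cube (so x^3 - 545 has no rational root). Hence [Q(α):Q] = deg(m_α) = 3.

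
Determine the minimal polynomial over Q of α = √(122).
m_α(x) = x^2 - 122

α satisfies α^2 - 122 = 0, so x^2 - 122 annihilates α. Since d = 122 is squarefree and ≠ 1, it is not a perfect square in Q, so x^2 - 122 has no rational root and is therefore irreducible over Q (a degree-2 polynomial over a field is irreducible iff it has no root). Hence m_α(x) = x^2 - 122.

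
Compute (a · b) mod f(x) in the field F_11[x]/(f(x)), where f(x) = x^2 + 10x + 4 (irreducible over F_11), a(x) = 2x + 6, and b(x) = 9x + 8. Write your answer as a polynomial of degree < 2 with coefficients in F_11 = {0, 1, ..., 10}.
a · b ≡ 9 (mod f(x))

Multiply in F_11[x]: a(x)·b(x) = (2x + 6)·(9x + 8) = 7x^2 + 4x + 4. This has degree ≥ 2, so divide by f(x) over F_11: 7x^2 + 4x + 4 = (7)·(x^2 + 10x + 4) + (9). Hence a·b ≡ 9 (mod f). (F_11[x]/(f) is a field with 11^2 = 121 elements since f is irreducible of degree 2.)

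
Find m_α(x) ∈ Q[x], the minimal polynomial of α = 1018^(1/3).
m_α(x) = x^3 - 1018

α satisfies α^3 = 1018, so x^3 - 1018 annihilates α. By the rational root test, a rational root p/q (in lowest terms) of x^3 - 1018 would satisfy p^3 = 1018 q^3, forcing q = 1 and p^3 = 1018; but 1018 is not a perfect cube, contradiction. A monic cubic over Q with no rational root is irreducible (any nontrivial factorization would include a linear factor). Hence x^3 - 1018 is the minimal polynomial of α, and in particular [Q(α):Q] = 3.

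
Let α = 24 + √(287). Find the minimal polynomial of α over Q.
m_α(x) = x^2 - 48x + 289

From α - 24 = √(287), squaring gives (α - 24)^2 = 287, i.e. α^2 - 48α + 576 = 287, so α^2 - 48α + 289 = 0. The discriminant of x^2 - 48x + 289 is (-48)^2 - 4·(289) = 2304 - 1156 = 1148, and 4·(287) is not a perfect square in Q since 287 is squarefree and ≠ 1. Hence x^2 - 48x + 289 is irreducible over Q and is the minimal polynomial of α.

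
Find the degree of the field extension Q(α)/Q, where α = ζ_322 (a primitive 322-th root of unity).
[Q(α):Q] = 132

The minimal polynomial of ζ_322 over Q is the 322-th cyclotomic polynomial Φ_322(x), which is irreducible over Q and has degree φ(322) = 132. Hence [Q(α):Q] = φ(322) = 132.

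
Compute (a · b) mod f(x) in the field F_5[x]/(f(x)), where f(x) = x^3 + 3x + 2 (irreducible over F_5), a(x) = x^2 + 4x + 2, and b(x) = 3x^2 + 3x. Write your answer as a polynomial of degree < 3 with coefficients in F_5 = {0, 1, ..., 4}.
a · b ≡ 4x^2 (mod f(x))

Multiply in F_5[x]: a(x)·b(x) = (x^2 + 4x + 2)·(3x^2 + 3x) = 3x^4 + 3x^2 + x. This has degree ≥ 3, so divide by f(x) over F_5: 3x^4 + 3x^2 + x = (3x)·(x^3 + 3x + 2) + (4x^2). Hence a·b ≡ 4x^2 (mod f). (F_5[x]/(f) is a field with 5^3 = 125 elements since f is irreducible of degree 3.)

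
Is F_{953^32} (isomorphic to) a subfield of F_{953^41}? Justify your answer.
No: F_{953^32} is not a subfield of F_{953^41}

F_{p^m} embeds in F_{p^n} iff m | n. Here 32 ∤ 41 (since 41 = 1·32 + 9 with remainder 9 ≠ 0), so F_{953^32} is not a subfield of F_{953^41}. Equivalently: if it were, the tower law would give 32 = [F_{953^32}:F_953] dividing [F_{953^41}:F_953] = 41, contradiction.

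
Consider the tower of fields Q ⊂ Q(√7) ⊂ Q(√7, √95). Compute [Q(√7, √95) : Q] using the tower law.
[Q(√7, √95) : Q] = 4

[Q(√7):Q] = 2 (min poly x^2 - 7, irreducible since 7 is squarefree > 1). For the top step, suppose √95 ∈ Q(√7), say √95 = c + d√7 with c, d ∈ Q. Squaring: 95 = c^2 + 7d^2 + 2cd√7. Since √7 ∉ Q this forces 2cd = 0. If d = 0 then √95 = c ∈ Q, contradicting 95 squarefree > 1. If c = 0 then 95 = 7d^2, so 7·95 = (7d)^2 is a perfect square in Q — but 7·95 = 665 is not a perfect square (since 7 and 95 are distinct squarefree integers). Contradiction. Hence √95 ∉ Q(√7), so x^2 - 95 stays irreducible over Q(√7) and [Q(√7, √95) : Q(√7)] = 2. By the tower law, [Q(√7, √95) : Q] = 2 · 2 = 4.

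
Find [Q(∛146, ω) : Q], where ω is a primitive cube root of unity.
[Q(∛146, ω) : Q] = 6

[Q(∛146):Q] = 3 (min poly x^3 - 146, irreducible since 146 is not a perfect cube). [Q(ω):Q] = 2 (min poly x^2 + x + 1). Since Q(∛146) ⊂ R and ω ∉ R, we have ω ∉ Q(∛146), so x^2 + x + 1 remains irreducible over Q(∛146) and [Q(∛146, ω) : Q(∛146)] = 2. By the tower law, [Q(∛146, ω) : Q] = 3 · 2 = 6. (In fact Q(∛146, ω) is the splitting field of x^3 - 146 over Q.)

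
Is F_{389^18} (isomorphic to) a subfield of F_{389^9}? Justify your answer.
No: F_{389^18} is not a subfield of F_{389^9}

F_{p^m} embeds in F_{p^n} iff m | n. Here 18 ∤ 9 (since 9 = 0·18 + 9 with remainder 9 ≠ 0), so F_{389^18} is not a subfield of F_{389^9}. Equivalently: if it were, the tower law would give 18 = [F_{389^18}:F_389] dividing [F_{389^9}:F_389] = 9, contradiction.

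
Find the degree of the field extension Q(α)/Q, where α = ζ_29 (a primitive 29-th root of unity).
[Q(α):Q] = 28

The minimal polynomial of ζ_29 over Q is the 29-th cyclotomic polynomial Φ_29(x), which is irreducible over Q and has degree φ(29) = 28. Hence [Q(α):Q] = φ(29) = 28.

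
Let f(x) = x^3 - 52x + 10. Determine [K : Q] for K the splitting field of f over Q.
[K : Q] = 6

By the rational root test, any rational root of the monic integer polynomial f(x) = x^3 - 52x + 10 must be an integer dividing the constant term 10, i.e. one of ±{1, 2, 5, 10}. Evaluating: f(1) = -41, f(-1) = 61, f(2) = -86, f(-2) = 106, f(5) = -125, f(-5) = 145, f(10) = 490, f(-10) = -470; none is 0, so f has no rational root and is therefore irreducible over Q (a cubic with no linear factor over a field is irreducible). For an irreducible cubic, the Galois group is A_3 or S_3 according as the discriminant disc(f) = -4a^3 - 27b^2 = -4·(-52)^3 - 27·(10)^2 = 559732 is or is not a square in Q. Here disc(f) = 559732 is not a perfect square in Q, so the Galois group of f over Q is not contained in A_3 and must be all of S_3. The splitting field has degree |S_3| = 6 over Q, so [K : Q] = 6.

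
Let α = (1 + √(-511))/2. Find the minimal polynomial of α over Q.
m_α(x) = x^2 - x + 128

From 2α - 1 = √(-511), squaring gives (2α - 1)^2 = -511, i.e. 4α^2 - 4α + 1 = -511, so α^2 - α + (1 + 511)/4 = 0. Since -511 ≡ 1 (mod 4), (1 + 511)/4 = 128 ∈ Z. The polynomial x^2 - x + 128 has discriminant 1 - 4·(128) = -511, which is not a perfect square in Q (d = -511 is squarefree and ≠ 1), so x^2 - x + 128 is irreducible over Q. It is the minimal polynomial of α.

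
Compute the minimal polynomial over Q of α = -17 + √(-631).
m_α(x) = x^2 + 34x + 920

From α + 17 = √(-631), squaring gives (α + 17)^2 = -631, i.e. α^2 + 34α + 289 = -631, so α^2 + 34α + 920 = 0. The discriminant of x^2 + 34x + 920 is (34)^2 - 4·(920) = 1156 - 3680 = -2524, and 4·(-631) is not a perfect square in Q since -631 is squarefree and ≠ 1. Hence x^2 + 34x + 920 is irreducible over Q and is the minimal polynomial of α.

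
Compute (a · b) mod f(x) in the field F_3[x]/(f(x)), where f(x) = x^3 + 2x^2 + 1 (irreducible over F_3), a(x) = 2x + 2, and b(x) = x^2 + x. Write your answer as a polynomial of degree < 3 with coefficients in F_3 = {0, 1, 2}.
a · b ≡ 2x + 1 (mod f(x))

Multiply in F_3[x]: a(x)·b(x) = (2x + 2)·(x^2 + x) = 2x^3 + x^2 + 2x. This has degree ≥ 3, so divide by f(x) over F_3: 2x^3 + x^2 + 2x = (2)·(x^3 + 2x^2 + 1) + (2x + 1). Hence a·b ≡ 2x + 1 (mod f). (F_3[x]/(f) is a field with 3^3 = 27 elements since f is irreducible of degree 3.)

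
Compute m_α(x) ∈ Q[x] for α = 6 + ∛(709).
m_α(x) = x^3 - 18x^2 + 108x - 925

Set β = α - 6 = ∛(709), so β^3 = 709. Then (α - 6)^3 - 709 = 0, i.e. α is a root of g(x) = (x - 6)^3 - 709 = x^3 - 18x^2 + 108x - 925. Since g(x) = h(x - 6) where h(x) = x^3 - 709, and h is irreducible over Q (because 709 is not a perfect cube, so h has no rational root, and a monic cubic with no rational root is irreducible), g is also irreducible (irreducibility is preserved under the substitution x → x - 6). Hence m_α(x) = x^3 - 18x^2 + 108x - 925.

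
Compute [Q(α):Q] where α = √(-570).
[Q(α):Q] = 2

[Q(α):Q] equals the degree of the minimal polynomial of α. Here α^2 = -570 and x^2 + 570 is irreducible (d = -570 is squarefree, ≠ 1, hence not a square), so deg(m_α) = 2. Thus [Q(α):Q] = 2.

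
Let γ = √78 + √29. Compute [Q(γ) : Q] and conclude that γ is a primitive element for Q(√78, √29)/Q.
[Q(γ) : Q] = 4 (equivalently, Q(γ) = Q(√78, √29))

Obviously Q(γ) ⊆ Q(√78, √29), and [Q(√78, √29):Q] = 4 (since 78, 29 are distinct squarefree integers > 1 with 2262 not a perfect square). To show equality we compute the minimal polynomial of γ. From γ = √78 + √29: γ^2 = 78 + 2√(2262) + 29 = 107 + 2√(2262), so γ^2 - 107 = 2√(2262); squaring, (γ^2 - 107)^2 = 4·2262, i.e. γ^4 - 214γ^2 + 11449 - 9048 = 0, i.e. γ^4 - 214γ^2 + 2401 = 0. So γ is a root of x^4 - 214x^2 + 2401. This polynomial is irreducible over Q: it has no rational root (each ±√78 ± √29 is irrational), and any factorization into two quadratics over Q would force √(2262) ∈ Q (pairing opposite roots) or √78, √29 ∈ Q (other pairings), all impossible. Hence [Q(γ):Q] = 4 = [Q(√78, √29):Q], so Q(γ) = Q(√78, √29).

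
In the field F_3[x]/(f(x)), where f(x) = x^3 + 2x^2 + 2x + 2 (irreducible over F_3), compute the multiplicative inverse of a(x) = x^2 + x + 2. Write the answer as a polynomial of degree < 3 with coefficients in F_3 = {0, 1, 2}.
a(x)^(-1) ≡ x^2 + 2x (mod f(x))

Since f is irreducible over F_3, F_3[x]/(f) is a field and a(x) ≠ 0 has an inverse. Apply the extended Euclidean algorithm to f(x) and a(x) in F_3[x]: f(x) = (x + 1)·a(x) + (2x);  a(x) = (2x + 2)·(2x) + (2). The last nonzero remainder is the constant 2 = gcd(f, a) in F_3. Back-substituting through the division chain expresses 2 = s(x)·a(x) + t(x)·f(x) with s(x) ≡ 2x^2 + x (mod f), so (2x^2 + x)·a(x) ≡ 2 (mod f). Multiplying by 2^(-1) ≡ 2 in F_3 gives a(x)^(-1) ≡ 2·(2x^2 + x) ≡ x^2 + 2x (mod f). Check: (x^2 + x + 2)·(x^2 + 2x) = x^4 + x^2 + x ≡ 1 (mod x^3 + 2x^2 + 2x + 2).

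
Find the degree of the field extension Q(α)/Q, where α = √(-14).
[Q(α):Q] = 2

[Q(α):Q] equals the degree of the minimal polynomial of α. Here α^2 = -14 and x^2 + 14 is irreducible (d = -14 is squarefree, ≠ 1, hence not a square), so deg(m_α) = 2. Thus [Q(α):Q] = 2.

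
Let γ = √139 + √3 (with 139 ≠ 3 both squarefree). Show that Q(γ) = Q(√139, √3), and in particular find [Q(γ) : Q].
[Q(γ) : Q] = 4 (equivalently, Q(γ) = Q(√139, √3))

Obviously Q(γ) ⊆ Q(√139, √3), and [Q(√139, √3):Q] = 4 (since 139, 3 are distinct squarefree integers > 1 with 417 not a perfect square). To show equality we compute the minimal polynomial of γ. From γ = √139 + √3: γ^2 = 139 + 2√(417) + 3 = 142 + 2√(417), so γ^2 - 142 = 2√(417); squaring, (γ^2 - 142)^2 = 4·417, i.e. γ^4 - 284γ^2 + 20164 - 1668 = 0, i.e. γ^4 - 284γ^2 + 18496 = 0. So γ is a root of x^4 - 284x^2 + 18496. This polynomial is irreducible over Q: it has no rational root (each ±√139 ± √3 is irrational), and any factorization into two quadratics over Q would force √(417) ∈ Q (pairing opposite roots) or √139, √3 ∈ Q (other pairings), all impossible. Hence [Q(γ):Q] = 4 = [Q(√139, √3):Q], so Q(γ) = Q(√139, √3).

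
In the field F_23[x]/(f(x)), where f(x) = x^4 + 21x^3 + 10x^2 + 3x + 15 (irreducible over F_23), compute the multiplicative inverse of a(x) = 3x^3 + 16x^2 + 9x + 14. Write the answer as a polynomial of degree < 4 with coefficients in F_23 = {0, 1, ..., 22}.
a(x)^(-1) ≡ 13x^3 + 12x^2 + 14x + 1 (mod f(x))

Since f is irreducible over F_23, F_23[x]/(f) is a field and a(x) ≠ 0 has an inverse. Apply the extended Euclidean algorithm to f(x) and a(x) in F_23[x]: f(x) = (8x + 18)·a(x) + (18x^2 + 5x + 16);  a(x) = (4x + 10)·(18x^2 + 5x + 16) + (10x + 15);  (18x^2 + 5x + 16) = (11x + 7)·(10x + 15) + (3). The last nonzero remainder is the constant 3 = gcd(f, a) in F_23. Back-substituting through the division chain expresses 3 = s(x)·a(x) + t(x)·f(x) with s(x) ≡ 16x^3 + 13x^2 + 19x + 3 (mod f), so (16x^3 + 13x^2 + 19x + 3)·a(x) ≡ 3 (mod f). Multiplying by 3^(-1) ≡ 8 in F_23 gives a(x)^(-1) ≡ 8·(16x^3 + 13x^2 + 19x + 3) ≡ 13x^3 + 12x^2 + 14x + 1 (mod f). Check: (3x^3 + 16x^2 + 9x + 14)·(13x^3 + 12x^2 + 14x + 1) = 16x^6 + 14x^5 + 6x^4 + 11x^3 + 11x^2 + 21x + 14 ≡ 1 (mod x^4 + 21x^3 + 10x^2 + 3x + 15).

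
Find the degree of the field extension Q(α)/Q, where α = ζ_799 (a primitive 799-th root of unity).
[Q(α):Q] = 736

The minimal polynomial of ζ_799 over Q is the 799-th cyclotomic polynomial Φ_799(x), which is irreducible over Q and has degree φ(799) = 736. Hence [Q(α):Q] = φ(799) = 736.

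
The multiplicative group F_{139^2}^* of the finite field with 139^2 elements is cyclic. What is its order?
|F_{139^2}^*| = 19320

F_{139^2} has 139^2 = 19321 elements; its multiplicative group consists of all nonzero elements, so |F_{139^2}^*| = 19321 - 1 = 19320. (It is cyclic since any finite subgroup of the multiplicative group of a field is cyclic.)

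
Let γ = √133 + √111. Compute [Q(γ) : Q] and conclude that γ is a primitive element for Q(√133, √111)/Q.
[Q(γ) : Q] = 4 (equivalently, Q(γ) = Q(√133, √111))

Obviously Q(γ) ⊆ Q(√133, √111), and [Q(√133, √111):Q] = 4 (since 133, 111 are distinct squarefree integers > 1 with 14763 not a perfect square). To show equality we compute the minimal polynomial of γ. From γ = √133 + √111: γ^2 = 133 + 2√(14763) + 111 = 244 + 2√(14763), so γ^2 - 244 = 2√(14763); squaring, (γ^2 - 244)^2 = 4·14763, i.e. γ^4 - 488γ^2 + 59536 - 59052 = 0, i.e. γ^4 - 488γ^2 + 484 = 0. So γ is a root of x^4 - 488x^2 + 484. This polynomial is irreducible over Q: it has no rational root (each ±√133 ± √111 is irrational), and any factorization into two quadratics over Q would force √(14763) ∈ Q (pairing opposite roots) or √133, √111 ∈ Q (other pairings), all impossible. Hence [Q(γ):Q] = 4 = [Q(√133, √111):Q], so Q(γ) = Q(√133, √111).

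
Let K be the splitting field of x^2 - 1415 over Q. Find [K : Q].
[K : Q] = 2

f(x) = x^2 - 1415 factors as (x - √1415)(x + √1415). The splitting field is K = Q(√1415). Since 1415 is squarefree and > 1, it is not a perfect square, so x^2 - 1415 is irreducible over Q and [Q(√1415) : Q] = 2. Hence [K : Q] = 2.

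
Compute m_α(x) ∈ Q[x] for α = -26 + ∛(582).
m_α(x) = x^3 + 78x^2 + 2028x + 16994

Set β = α + 26 = ∛(582), so β^3 = 582. Then (α + 26)^3 - 582 = 0, i.e. α is a root of g(x) = (x + 26)^3 - 582 = x^3 + 78x^2 + 2028x + 16994. Since g(x) = h(x + 26) where h(x) = x^3 - 582, and h is irreducible over Q (because 582 is not a perfect cube, so h has no rational root, and a monic cubic with no rational root is irreducible), g is also irreducible (irreducibility is preserved under the substitution x → x + 26). Hence m_α(x) = x^3 + 78x^2 + 2028x + 16994.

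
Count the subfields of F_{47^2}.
F_{47^2} has 2 subfields

The subfields of F_{p^n} are exactly the fields F_{p^d} for d | n (each is the fixed field of the unique index-d subgroup of Gal(F_{p^n}/F_p) ≅ Z/nZ). The divisors of n = 2 are {1, 2}, giving 2 subfields: F_{47^1}, F_{47^2}.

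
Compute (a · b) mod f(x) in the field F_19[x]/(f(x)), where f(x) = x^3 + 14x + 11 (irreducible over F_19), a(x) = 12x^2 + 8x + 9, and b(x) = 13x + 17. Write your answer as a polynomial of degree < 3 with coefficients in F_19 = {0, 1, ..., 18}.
a · b ≡ 4x^2 + 7x + 14 (mod f(x))

Multiply in F_19[x]: a(x)·b(x) = (12x^2 + 8x + 9)·(13x + 17) = 4x^3 + 4x^2 + 6x + 1. This has degree ≥ 3, so divide by f(x) over F_19: 4x^3 + 4x^2 + 6x + 1 = (4)·(x^3 + 14x + 11) + (4x^2 + 7x + 14). Hence a·b ≡ 4x^2 + 7x + 14 (mod f). (F_19[x]/(f) is a field with 19^3 = 6859 elements since f is irreducible of degree 3.)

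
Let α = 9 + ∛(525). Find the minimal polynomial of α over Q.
m_α(x) = x^3 - 27x^2 + 243x - 1254

Set β = α - 9 = ∛(525), so β^3 = 525. Then (α - 9)^3 - 525 = 0, i.e. α is a root of g(x) = (x - 9)^3 - 525 = x^3 - 27x^2 + 243x - 1254. Since g(x) = h(x - 9) where h(x) = x^3 - 525, and h is irreducible over Q (because 525 is not a perfect cube, so h has no rational root, and a monic cubic with no rational root is irreducible), g is also irreducible (irreducibility is preserved under the substitution x → x - 9). Hence m_α(x) = x^3 - 27x^2 + 243x - 1254.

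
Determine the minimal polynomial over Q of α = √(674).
m_α(x) = x^2 - 674

α satisfies α^2 - 674 = 0, so x^2 - 674 annihilates α. Since d = 674 is squarefree and ≠ 1, it is not a perfect square in Q, so x^2 - 674 has no rational root and is therefore irreducible over Q (a degree-2 polynomial over a field is irreducible iff it has no root). Hence m_α(x) = x^2 - 674.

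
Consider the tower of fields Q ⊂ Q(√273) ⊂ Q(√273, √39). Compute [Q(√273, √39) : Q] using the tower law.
[Q(√273, √39) : Q] = 4

[Q(√273):Q] = 2 (min poly x^2 - 273, irreducible since 273 is squarefree > 1). For the top step, suppose √39 ∈ Q(√273), say √39 = c + d√273 with c, d ∈ Q. Squaring: 39 = c^2 + 273d^2 + 2cd√273. Since √273 ∉ Q this forces 2cd = 0. If d = 0 then √39 = c ∈ Q, contradicting 39 squarefree > 1. If c = 0 then 39 = 273d^2, so 273·39 = (273d)^2 is a perfect square in Q — but 273·39 = 10647 is not a perfect square (since 273 and 39 are distinct squarefree integers). Contradiction. Hence √39 ∉ Q(√273), so x^2 - 39 stays irreducible over Q(√273) and [Q(√273, √39) : Q(√273)] = 2. By the tower law, [Q(√273, √39) : Q] = 2 · 2 = 4.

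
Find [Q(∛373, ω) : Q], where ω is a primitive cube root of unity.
[Q(∛373, ω) : Q] = 6

[Q(∛373):Q] = 3 (min poly x^3 - 373, irreducible since 373 is not a perfect cube). [Q(ω):Q] = 2 (min poly x^2 + x + 1). Since Q(∛373) ⊂ R and ω ∉ R, we have ω ∉ Q(∛373), so x^2 + x + 1 remains irreducible over Q(∛373) and [Q(∛373, ω) : Q(∛373)] = 2. By the tower law, [Q(∛373, ω) : Q] = 3 · 2 = 6. (In fact Q(∛373, ω) is the splitting field of x^3 - 373 over Q.)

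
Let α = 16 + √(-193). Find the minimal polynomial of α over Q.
m_α(x) = x^2 - 32x + 449

From α - 16 = √(-193), squaring gives (α - 16)^2 = -193, i.e. α^2 - 32α + 256 = -193, so α^2 - 32α + 449 = 0. The discriminant of x^2 - 32x + 449 is (-32)^2 - 4·(449) = 1024 - 1796 = -772, and 4·(-193) is not a perfect square in Q since -193 is squarefree and ≠ 1. Hence x^2 - 32x + 449 is irreducible over Q and is the minimal polynomial of α.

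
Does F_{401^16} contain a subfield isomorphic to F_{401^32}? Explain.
No: F_{401^32} is not a subfield of F_{401^16}

F_{p^m} embeds in F_{p^n} iff m | n. Here 32 ∤ 16 (since 16 = 0·32 + 16 with remainder 16 ≠ 0), so F_{401^32} is not a subfield of F_{401^16}. Equivalently: if it were, the tower law would give 32 = [F_{401^32}:F_401] dividing [F_{401^16}:F_401] = 16, contradiction.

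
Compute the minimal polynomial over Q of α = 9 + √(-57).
m_α(x) = x^2 - 18x + 138

From α - 9 = √(-57), squaring gives (α - 9)^2 = -57, i.e. α^2 - 18α + 81 = -57, so α^2 - 18α + 138 = 0. The discriminant of x^2 - 18x + 138 is (-18)^2 - 4·(138) = 324 - 552 = -228, and 4·(-57) is not a perfect square in Q since -57 is squarefree and ≠ 1. Hence x^2 - 18x + 138 is irreducible over Q and is the minimal polynomial of α.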